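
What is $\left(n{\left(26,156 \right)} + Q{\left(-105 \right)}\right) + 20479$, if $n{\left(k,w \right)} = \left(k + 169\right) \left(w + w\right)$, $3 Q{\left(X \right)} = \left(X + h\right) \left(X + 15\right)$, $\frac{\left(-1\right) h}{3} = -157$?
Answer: $70339$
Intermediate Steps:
$h = 471$ ($h = \left(-3\right) \left(-157\right) = 471$)
$Q{\left(X \right)} = \frac{\left(15 + X\right) \left(471 + X\right)}{3}$ ($Q{\left(X \right)} = \frac{\left(X + 471\right) \left(X + 15\right)}{3} = \frac{\left(471 + X\right) \left(15 + X\right)}{3} = \frac{\left(15 + X\right) \left(471 + X\right)}{3}$)
$n{\left(k,w \right)} = 2 w \left(169 + k\right)$ ($n{\left(k,w \right)} = \left(169 + k\right) 2 w = 2 w \left(169 + k\right)$)
$\left(n{\left(26,156 \right)} + Q{\left(-105 \right)}\right) + 20479 = \left(2 \cdot 156 \left(169 + 26\right) + \left(2355 + 162 \left(-105\right) + \frac{\left(-105\right)^{2}}{3}\right)\right) + 20479 = \left(2 \cdot 156 \cdot 195 + \left(2355 - 17010 + \frac{1}{3} \cdot 11025\right)\right) + 20479 = \left(60840 + \left(2355 - 17010 + 3675\right)\right) + 20479 = \left(60840 - 10980\right) + 20479 = 49860 + 20479 = 70339$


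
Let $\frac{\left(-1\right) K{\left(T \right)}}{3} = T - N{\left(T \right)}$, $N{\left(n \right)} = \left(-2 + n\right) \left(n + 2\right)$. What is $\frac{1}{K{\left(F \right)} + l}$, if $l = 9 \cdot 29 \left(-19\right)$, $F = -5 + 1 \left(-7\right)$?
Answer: $- \frac{1}{4503} \approx -0.00022207$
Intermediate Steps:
$N{\left(n \right)} = \left(-2 + n\right) \left(2 + n\right)$
$F = -12$ ($F = -5 - 7 = -12$)
$l = -4959$ ($l = 261 \left(-19\right) = -4959$)
$K{\left(T \right)} = -12 - 3 T + 3 T^{2}$ ($K{\left(T \right)} = - 3 \left(T - \left(-4 + T^{2}\right)\right) = - 3 \left(4 + T - T^{2}\right) = -12 - 3 T + 3 T^{2}$)
$\frac{1}{K{\left(F \right)} + l} = \frac{1}{\left(-12 - -36 + 3 \left(-12\right)^{2}\right) - 4959} = \frac{1}{\left(-12 + 36 + 3 \cdot 144\right) - 4959} = \frac{1}{\left(-12 + 36 + 432\right) - 4959} = \frac{1}{456 - 4959} = \frac{1}{-4503} = - \frac{1}{4503}$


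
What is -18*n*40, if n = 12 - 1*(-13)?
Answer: -18000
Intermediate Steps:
n = 25 (n = 12 + 13 = 25)
-18*n*40 = -18*25*40 = -450*40 = -18000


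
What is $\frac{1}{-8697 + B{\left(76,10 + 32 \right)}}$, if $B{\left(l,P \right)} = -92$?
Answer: $- \frac{1}{8789} \approx -0.00011378$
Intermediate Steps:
$\frac{1}{-8697 + B{\left(76,10 + 32 \right)}} = \frac{1}{-8697 - 92} = \frac{1}{-8789} = - \frac{1}{8789}$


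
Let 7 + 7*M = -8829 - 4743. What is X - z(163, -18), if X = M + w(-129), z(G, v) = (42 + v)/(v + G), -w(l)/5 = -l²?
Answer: 82483952/1015 ≈ 81265.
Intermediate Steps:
M = -13579/7 (M = -1 + (-8829 - 4743)/7 = -1 + (⅐)*(-13572) = -1 - 13572/7 = -13579/7 ≈ -1939.9)
w(l) = 5*l² (w(l) = -(-5)*l² = 5*l²)
z(G, v) = (42 + v)/(G + v)
X = 568856/7 (X = -13579/7 + 5*(-129)² = -13579/7 + 5*16641 = -13579/7 + 83205 = 568856/7 ≈ 81265.)
X - z(163, -18) = 568856/7 - (42 - 18)/(163 - 18) = 568856/7 - 24/145 = 82483952/1015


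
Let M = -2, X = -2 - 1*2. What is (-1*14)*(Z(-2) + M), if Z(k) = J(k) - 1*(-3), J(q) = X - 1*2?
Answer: 70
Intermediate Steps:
X = -4 (X = -2 - 2 = -4)
J(q) = -6 (J(q) = -4 - 1*2 = -4 - 2 = -6)
Z(k) = -3 (Z(k) = -6 - 1*(-3) = -6 + 3 = -3)
(-1*14)*(Z(-2) + M) = (-1*14)*(-3 - 2) = -14*(-5) = 70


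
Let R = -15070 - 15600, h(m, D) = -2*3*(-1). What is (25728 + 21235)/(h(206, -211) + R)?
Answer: -46963/30664 ≈ -1.5315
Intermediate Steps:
h(m, D) = 6 (h(m, D) = -6*(-1) = 6)
R = -30670
(25728 + 21235)/(h(206, -211) + R) = (25728 + 21235)/(6 - 30670) = 46963/(-30664) = 46963*(-1/30664) = -46963/30664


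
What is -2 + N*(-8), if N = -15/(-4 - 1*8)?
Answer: -12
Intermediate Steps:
N = 5/4 (N = -15/(-4 - 8) = -15/(-12) = -15*(-1/12) = 5/4 ≈ 1.2500)
-2 + N*(-8) = -2 + (5/4)*(-8) = -2 - 10 = -12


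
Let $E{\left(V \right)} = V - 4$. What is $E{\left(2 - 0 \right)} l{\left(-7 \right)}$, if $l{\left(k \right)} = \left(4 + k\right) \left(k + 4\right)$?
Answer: $-18$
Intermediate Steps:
$l{\left(k \right)} = \left(4 + k\right)^{2}$ ($l{\left(k \right)} = \left(4 + k\right) \left(4 + k\right) = \left(4 + k\right)^{2}$)
$E{\left(V \right)} = -4 + V$ ($E{\left(V \right)} = V - 4 = -4 + V$)
$E{\left(2 - 0 \right)} l{\left(-7 \right)} = \left(-4 + \left(2 - 0\right)\right) \left(4 - 7\right)^{2} = \left(-4 + \left(2 + 0\right)\right) \left(-3\right)^{2} = \left(-4 + 2\right) 9 = \left(-2\right) 9 = -18$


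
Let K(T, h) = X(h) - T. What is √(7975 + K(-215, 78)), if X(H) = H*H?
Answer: 3*√1586 ≈ 119.47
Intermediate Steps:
X(H) = H²
K(T, h) = h² - T
√(7975 + K(-215, 78)) = √(7975 + (78² - 1*(-215))) = √(7975 + (6084 + 215)) = √(7975 + 6299) = √14274 = 3*√1586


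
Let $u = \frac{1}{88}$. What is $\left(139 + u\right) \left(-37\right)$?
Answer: $- \frac{452621}{88} \approx -5143.4$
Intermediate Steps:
$u = \frac{1}{88} \approx 0.011364$
$\left(139 + u\right) \left(-37\right) = \left(139 + \frac{1}{88}\right) \left(-37\right) = \frac{12233}{88} \left(-37\right) = - \frac{452621}{88}$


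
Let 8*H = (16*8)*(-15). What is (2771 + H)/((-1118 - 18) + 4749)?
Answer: 2531/3613 ≈ 0.70053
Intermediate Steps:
H = -240 (H = ((16*8)*(-15))/8 = (128*(-15))/8 = (⅛)*(-1920) = -240)
(2771 + H)/((-1118 - 18) + 4749) = (2771 - 240)/((-1118 - 18) + 4749) = 2531/(-1136 + 4749) = 2531/3613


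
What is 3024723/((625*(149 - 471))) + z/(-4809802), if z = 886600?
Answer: -7363373492423/483986326250 ≈ -15.214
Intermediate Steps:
3024723/((625*(149 - 471))) + z/(-4809802) = 3024723/((625*(149 - 471))) + 886600/(-4809802) = 3024723/((625*(-322))) + 886600*(-1/4809802) = 3024723/(-201250) - 443300/2404901 = 3024723*(-1/201250) - 443300/2404901 = -3024723/201250 - 443300/2404901 = -7363373492423/483986326250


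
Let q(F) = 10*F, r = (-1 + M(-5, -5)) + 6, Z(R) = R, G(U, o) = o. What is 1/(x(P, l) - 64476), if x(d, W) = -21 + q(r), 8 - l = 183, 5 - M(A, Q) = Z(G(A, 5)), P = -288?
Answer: -1/64447 ≈ -1.5517e-5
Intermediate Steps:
M(A, Q) = 0 (M(A, Q) = 5 - 1*5 = 5 - 5 = 0)
l = -175 (l = 8 - 1*183 = 8 - 183 = -175)
r = 5 (r = (-1 + 0) + 6 = -1 + 6 = 5)
x(d, W) = 29 (x(d, W) = -21 + 10*5 = -21 + 50 = 29)
1/(x(P, l) - 64476) = 1/(29 - 64476) = 1/(-64447) = -1/64447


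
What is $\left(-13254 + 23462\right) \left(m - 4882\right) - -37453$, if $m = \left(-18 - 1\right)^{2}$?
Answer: $-46112915$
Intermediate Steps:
$m = 361$ ($m = \left(-19\right)^{2} = 361$)
$\left(-13254 + 23462\right) \left(m - 4882\right) - -37453 = \left(-13254 + 23462\right) \left(361 - 4882\right) - -37453 = 10208 \left(-4521\right) + 37453 = -46150368 + 37453 = -46112915$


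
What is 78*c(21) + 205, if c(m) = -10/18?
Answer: 485/3 ≈ 161.67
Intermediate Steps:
c(m) = -5/9 (c(m) = -10*1/18 = -5/9)
78*c(21) + 205 = 78*(-5/9) + 205 = -130/3 + 205 = 485/3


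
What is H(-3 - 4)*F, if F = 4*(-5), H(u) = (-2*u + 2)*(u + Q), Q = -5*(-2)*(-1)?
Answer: 5440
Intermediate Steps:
Q = -10 (Q = 10*(-1) = -10)
H(u) = (-10 + u)*(2 - 2*u) (H(u) = (-2*u + 2)*(u - 10) = (2 - 2*u)*(-10 + u) = (-10 + u)*(2 - 2*u))
F = -20
H(-3 - 4)*F = (-20 - 2*(-3 - 4)**2 + 22*(-3 - 4))*(-20) = (-20 - 2*(-7)**2 + 22*(-7))*(-20) = (-20 - 2*49 - 154)*(-20) = (-20 - 98 - 154)*(-20) = -272*(-20) = 5440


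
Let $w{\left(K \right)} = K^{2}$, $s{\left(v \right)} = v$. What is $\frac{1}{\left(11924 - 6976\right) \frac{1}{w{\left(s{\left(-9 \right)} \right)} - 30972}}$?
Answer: $- \frac{30891}{4948} \approx -6.2431$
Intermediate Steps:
$\frac{1}{\left(11924 - 6976\right) \frac{1}{w{\left(s{\left(-9 \right)} \right)} - 30972}} = \frac{1}{\left(11924 - 6976\right) \frac{1}{\left(-9\right)^{2} - 30972}} = \frac{1}{4948 \frac{1}{81 - 30972}} = \frac{1}{4948 \frac{1}{-30891}} = \frac{1}{4948 \left(- \frac{1}{30891}\right)} = \frac{1}{- \frac{4948}{30891}} = - \frac{30891}{4948}$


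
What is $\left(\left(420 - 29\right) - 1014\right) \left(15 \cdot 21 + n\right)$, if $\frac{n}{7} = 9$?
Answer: $-235494$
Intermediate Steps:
$n = 63$ ($n = 7 \cdot 9 = 63$)
$\left(\left(420 - 29\right) - 1014\right) \left(15 \cdot 21 + n\right) = \left(\left(420 - 29\right) - 1014\right) \left(15 \cdot 21 + 63\right) = \left(391 - 1014\right) \left(315 + 63\right) = \left(-623\right) 378 = -235494$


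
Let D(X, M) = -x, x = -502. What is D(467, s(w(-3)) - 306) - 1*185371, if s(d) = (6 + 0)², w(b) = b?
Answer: -184869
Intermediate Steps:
s(d) = 36 (s(d) = 6² = 36)
D(X, M) = 502 (D(X, M) = -1*(-502) = 502)
D(467, s(w(-3)) - 306) - 1*185371 = 502 - 1*185371 = 502 - 185371 = -184869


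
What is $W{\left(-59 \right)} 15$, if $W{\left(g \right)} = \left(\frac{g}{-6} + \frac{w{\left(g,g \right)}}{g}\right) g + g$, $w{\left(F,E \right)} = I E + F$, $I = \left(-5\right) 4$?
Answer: $\frac{14455}{2} \approx 7227.5$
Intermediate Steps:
$I = -20$
$w{\left(F,E \right)} = F - 20 E$ ($w{\left(F,E \right)} = - 20 E + F = F - 20 E$)
$W{\left(g \right)} = g + g \left(-19 - \frac{g}{6}\right)$ ($W{\left(g \right)} = \left(\frac{g}{-6} + \frac{g - 20 g}{g}\right) g + g = \left(g \left(- \frac{1}{6}\right) + \frac{\left(-19\right) g}{g}\right) g + g = \left(- \frac{g}{6} - 19\right) g + g = \left(-19 - \frac{g}{6}\right) g + g = g \left(-19 - \frac{g}{6}\right) + g = g + g \left(-19 - \frac{g}{6}\right)$)
$W{\left(-59 \right)} 15 = \frac{1}{6} \left(-59\right) \left(-108 - -59\right) 15 = \frac{1}{6} \left(-59\right) \left(-108 + 59\right) 15 = \frac{1}{6} \left(-59\right) \left(-49\right) 15 = \frac{2891}{6} \cdot 15 = \frac{14455}{2}$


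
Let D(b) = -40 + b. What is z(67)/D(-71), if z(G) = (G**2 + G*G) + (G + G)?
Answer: -9112/111 ≈ -82.090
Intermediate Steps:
z(G) = 2*G + 2*G**2 (z(G) = (G**2 + G**2) + 2*G = 2*G**2 + 2*G = 2*G + 2*G**2)
z(67)/D(-71) = (2*67*(1 + 67))/(-40 - 71) = (2*67*68)/(-111) = 9112*(-1/111) = -9112/111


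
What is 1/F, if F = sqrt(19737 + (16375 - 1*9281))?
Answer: sqrt(26831)/26831 ≈ 0.0061049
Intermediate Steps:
F = sqrt(26831) (F = sqrt(19737 + (16375 - 9281)) = sqrt(19737 + 7094) = sqrt(26831) ≈ 163.80)
1/F = 1/(sqrt(26831)) = sqrt(26831)/26831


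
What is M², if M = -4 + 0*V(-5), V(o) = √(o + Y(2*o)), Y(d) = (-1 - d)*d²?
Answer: 16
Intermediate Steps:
Y(d) = d²*(-1 - d)
V(o) = √(o + 4*o²*(-1 - 2*o)) (V(o) = √(o + (2*o)²*(-1 - 2*o)) = √(o + (4*o²)*(-1 - 2*o)) = √(o + 4*o²*(-1 - 2*o)))
M = -4 (M = -4 + 0*√(-5*(1 - 4*(-5)*(1 + 2*(-5)))) = -4 + 0*√(-5*(1 - 4*(-5)*(1 - 10))) = -4 + 0*√(-5*(1 - 4*(-5)*(-9))) = -4 + 0*√(-5*(1 - 180)) = -4 + 0*√(-5*(-179)) = -4 + 0*√895 = -4 + 0 = -4)
M² = (-4)² = 16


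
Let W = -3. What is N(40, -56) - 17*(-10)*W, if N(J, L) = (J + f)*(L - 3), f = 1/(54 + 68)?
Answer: -350199/122 ≈ -2870.5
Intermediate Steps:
f = 1/122 ≈ 0.0081967
N(J, L) = (-3 + L)*(1/122 + J) (N(J, L) = (J + 1/122)*(L - 3) = (1/122 + J)*(-3 + L) = (-3 + L)*(1/122 + J))
N(40, -56) - 17*(-10)*W = (-3/122 - 3*40 + (1/122)*(-56) + 40*(-56)) - 17*(-10)*(-3) = (-3/122 - 120 - 28/61 - 2240) - (-170)*(-3) = -287979/122 - 1*510 = -287979/122 - 510 = -350199/122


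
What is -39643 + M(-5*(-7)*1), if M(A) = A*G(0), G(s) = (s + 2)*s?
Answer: -39643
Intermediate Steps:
G(s) = s*(2 + s) (G(s) = (2 + s)*s = s*(2 + s))
M(A) = 0 (M(A) = A*(0*(2 + 0)) = A*(0*2) = A*0 = 0)
-39643 + M(-5*(-7)*1) = -39643 + 0 = -39643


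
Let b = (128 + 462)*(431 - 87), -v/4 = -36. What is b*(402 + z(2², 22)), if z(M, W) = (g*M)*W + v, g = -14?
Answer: -139230560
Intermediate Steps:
v = 144 (v = -4*(-36) = 144)
z(M, W) = 144 - 14*M*W (z(M, W) = (-14*M)*W + 144 = -14*M*W + 144 = 144 - 14*M*W)
b = 202960 (b = 590*344 = 202960)
b*(402 + z(2², 22)) = 202960*(402 + (144 - 14*2²*22)) = 202960*(402 + (144 - 14*4*22)) = 202960*(402 + (144 - 1232)) = 202960*(402 - 1088) = 202960*(-686) = -139230560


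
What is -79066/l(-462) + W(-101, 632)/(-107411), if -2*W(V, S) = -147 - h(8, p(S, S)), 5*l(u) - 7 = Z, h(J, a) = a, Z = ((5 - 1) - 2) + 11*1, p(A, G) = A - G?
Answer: -2123139605/107411 ≈ -19767.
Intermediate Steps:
Z = 13 (Z = (4 - 2) + 11 = 2 + 11 = 13)
l(u) = 4 (l(u) = 7/5 + (⅕)*13 = 7/5 + 13/5 = 4)
W(V, S) = 147/2 (W(V, S) = -(-147 - (S - S))/2 = -(-147 - 1*0)/2 = -(-147 + 0)/2 = -½*(-147) = 147/2)
-79066/l(-462) + W(-101, 632)/(-107411) = -79066/4 + (147/2)/(-107411) = -79066*¼ + (147/2)*(-1/107411) = -39533/2 - 147/214822 = -2123139605/107411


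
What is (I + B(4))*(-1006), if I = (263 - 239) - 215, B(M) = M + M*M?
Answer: 172026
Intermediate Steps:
B(M) = M + M²
I = -191 (I = 24 - 215 = -191)
(I + B(4))*(-1006) = (-191 + 4*(1 + 4))*(-1006) = (-191 + 4*5)*(-1006) = (-191 + 20)*(-1006) = -171*(-1006) = 172026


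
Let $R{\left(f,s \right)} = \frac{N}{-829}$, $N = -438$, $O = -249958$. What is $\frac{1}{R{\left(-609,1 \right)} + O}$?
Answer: $- \frac{829}{207214744} \approx -4.0007 \cdot 10^{-6}$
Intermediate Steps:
$R{\left(f,s \right)} = \frac{438}{829}$ ($R{\left(f,s \right)} = - \frac{438}{-829} = \left(-438\right) \left(- \frac{1}{829}\right) = \frac{438}{829}$)
$\frac{1}{R{\left(-609,1 \right)} + O} = \frac{1}{\frac{438}{829} - 249958} = \frac{1}{- \frac{207214744}{829}} = - \frac{829}{207214744}$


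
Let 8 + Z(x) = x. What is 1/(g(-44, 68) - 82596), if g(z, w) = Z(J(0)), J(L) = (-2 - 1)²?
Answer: -1/82595 ≈ -1.2107e-5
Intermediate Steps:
J(L) = 9 (J(L) = (-3)² = 9)
Z(x) = -8 + x
g(z, w) = 1 (g(z, w) = -8 + 9 = 1)
1/(g(-44, 68) - 82596) = 1/(1 - 82596) = 1/(-82595) = -1/82595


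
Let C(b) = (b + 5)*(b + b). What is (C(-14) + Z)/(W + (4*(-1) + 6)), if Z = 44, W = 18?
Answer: 74/5 ≈ 14.800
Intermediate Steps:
C(b) = 2*b*(5 + b) (C(b) = (5 + b)*(2*b) = 2*b*(5 + b))
(C(-14) + Z)/(W + (4*(-1) + 6)) = (2*(-14)*(5 - 14) + 44)/(18 + (4*(-1) + 6)) = (2*(-14)*(-9) + 44)/(18 + (-4 + 6)) = (252 + 44)/(18 + 2) = 296/20 = 296*(1/20) = 74/5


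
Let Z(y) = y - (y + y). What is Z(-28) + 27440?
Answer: 27468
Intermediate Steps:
Z(y) = -y (Z(y) = y - 2*y = -y)
Z(-28) + 27440 = -1*(-28) + 27440 = 28 + 27440 = 27468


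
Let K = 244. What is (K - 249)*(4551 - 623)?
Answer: -19640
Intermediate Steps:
(K - 249)*(4551 - 623) = (244 - 249)*(4551 - 623) = -5*3928 = -19640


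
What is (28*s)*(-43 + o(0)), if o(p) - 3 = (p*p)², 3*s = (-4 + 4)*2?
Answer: 0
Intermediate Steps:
s = 0 (s = ((-4 + 4)*2)/3 = (0*2)/3 = (⅓)*0 = 0)
o(p) = 3 + p⁴ (o(p) = 3 + (p*p)² = 3 + (p²)² = 3 + p⁴)
(28*s)*(-43 + o(0)) = (28*0)*(-43 + (3 + 0⁴)) = 0*(-43 + (3 + 0)) = 0*(-43 + 3) = 0*(-40) = 0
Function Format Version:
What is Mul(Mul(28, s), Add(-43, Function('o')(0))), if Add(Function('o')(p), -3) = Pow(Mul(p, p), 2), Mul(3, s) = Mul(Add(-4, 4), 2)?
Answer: 0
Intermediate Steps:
s = 0 (s = Mul(Rational(1, 3), Mul(Add(-4, 4), 2)) = Mul(Rational(1, 3), Mul(0, 2)) = Mul(Rational(1, 3), 0) = 0)
Function('o')(p) = Add(3, Pow(p, 4)) (Function('o')(p) = Add(3, Pow(Mul(p, p), 2)) = Add(3, Pow(Pow(p, 2), 2)) = Add(3, Pow(p, 4)))
Mul(Mul(28, s), Add(-43, Function('o')(0))) = Mul(Mul(28, 0), Add(-43, Add(3, Pow(0, 4)))) = Mul(0, Add(-43, Add(3, 0))) = Mul(0, Add(-43, 3)) = Mul(0, -40) = 0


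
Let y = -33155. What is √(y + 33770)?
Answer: √615 ≈ 24.799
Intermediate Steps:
√(y + 33770) = √(-33155 + 33770) = √615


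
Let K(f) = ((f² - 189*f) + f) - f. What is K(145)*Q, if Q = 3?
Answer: -19140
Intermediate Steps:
K(f) = f² - 189*f (K(f) = (f² - 188*f) - f = f² - 189*f)
K(145)*Q = (145*(-189 + 145))*3 = (145*(-44))*3 = -6380*3 = -19140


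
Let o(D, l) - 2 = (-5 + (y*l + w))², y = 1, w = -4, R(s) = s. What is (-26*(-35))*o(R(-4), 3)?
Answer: 34580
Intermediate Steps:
o(D, l) = 2 + (-9 + l)² (o(D, l) = 2 + (-5 + (1*l - 4))² = 2 + (-5 + (l - 4))² = 2 + (-5 + (-4 + l))² = 2 + (-9 + l)²)
(-26*(-35))*o(R(-4), 3) = (-26*(-35))*(2 + (-9 + 3)²) = 910*(2 + (-6)²) = 910*(2 + 36) = 910*38 = 34580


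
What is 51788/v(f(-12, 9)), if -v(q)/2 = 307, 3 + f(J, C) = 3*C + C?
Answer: -25894/307 ≈ -84.345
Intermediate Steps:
f(J, C) = -3 + 4*C (f(J, C) = -3 + (3*C + C) = -3 + 4*C)
v(q) = -614 (v(q) = -2*307 = -614)
51788/v(f(-12, 9)) = 51788/(-614) = 51788*(-1/614) = -25894/307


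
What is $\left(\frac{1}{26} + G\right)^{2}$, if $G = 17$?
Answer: $\frac{196249}{676} \approx 290.31$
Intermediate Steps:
$\left(\frac{1}{26} + G\right)^{2} = \left(\frac{1}{26} + 17\right)^{2} = \left(\frac{443}{26}\right)^{2} = \frac{196249}{676}$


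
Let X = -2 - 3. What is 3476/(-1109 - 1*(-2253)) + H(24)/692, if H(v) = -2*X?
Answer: 6866/2249 ≈ 3.0529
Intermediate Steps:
X = -5
H(v) = 10 (H(v) = -2*(-5) = 10)
3476/(-1109 - 1*(-2253)) + H(24)/692 = 3476/(-1109 - 1*(-2253)) + 10/692 = 3476/(-1109 + 2253) + 10*(1/692) = 3476/1144 + 5/346 = 3476*(1/1144) + 5/346 = 79/26 + 5/346 = 6866/2249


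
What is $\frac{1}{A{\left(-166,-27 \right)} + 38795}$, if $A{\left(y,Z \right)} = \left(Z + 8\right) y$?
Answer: $\frac{1}{41949} \approx 2.3838 \cdot 10^{-5}$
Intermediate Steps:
$A{\left(y,Z \right)} = y \left(8 + Z\right)$ ($A{\left(y,Z \right)} = \left(8 + Z\right) y = y \left(8 + Z\right)$)
$\frac{1}{A{\left(-166,-27 \right)} + 38795} = \frac{1}{- 166 \left(8 - 27\right) + 38795} = \frac{1}{\left(-166\right) \left(-19\right) + 38795} = \frac{1}{3154 + 38795} = \frac{1}{41949}$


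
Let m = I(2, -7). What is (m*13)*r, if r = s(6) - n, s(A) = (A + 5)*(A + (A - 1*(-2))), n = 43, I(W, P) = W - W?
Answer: 0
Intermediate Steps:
I(W, P) = 0
s(A) = (2 + 2*A)*(5 + A) (s(A) = (5 + A)*(A + (A + 2)) = (5 + A)*(A + (2 + A)) = (5 + A)*(2 + 2*A) = (2 + 2*A)*(5 + A))
m = 0
r = 111 (r = (10 + 2*6**2 + 12*6) - 1*43 = (10 + 2*36 + 72) - 43 = (10 + 72 + 72) - 43 = 154 - 43 = 111)
(m*13)*r = (0*13)*111 = 0*111 = 0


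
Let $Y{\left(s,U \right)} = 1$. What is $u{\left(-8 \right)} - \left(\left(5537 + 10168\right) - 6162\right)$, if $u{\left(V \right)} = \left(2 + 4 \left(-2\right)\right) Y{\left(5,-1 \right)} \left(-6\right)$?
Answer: $-9507$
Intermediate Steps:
$u{\left(V \right)} = 36$ ($u{\left(V \right)} = \left(2 + 4 \left(-2\right)\right) 1 \left(-6\right) = \left(2 - 8\right) 1 \left(-6\right) = \left(-6\right) 1 \left(-6\right) = \left(-6\right) \left(-6\right) = 36$)
$u{\left(-8 \right)} - \left(\left(5537 + 10168\right) - 6162\right) = 36 - \left(\left(5537 + 10168\right) - 6162\right) = 36 - \left(15705 - 6162\right) = 36 - 9543 = -9507$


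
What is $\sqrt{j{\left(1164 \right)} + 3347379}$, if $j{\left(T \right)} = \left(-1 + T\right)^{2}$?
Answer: $2 \sqrt{1174987} \approx 2167.9$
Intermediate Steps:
$\sqrt{j{\left(1164 \right)} + 3347379} = \sqrt{\left(-1 + 1164\right)^{2} + 3347379} = \sqrt{1163^{2} + 3347379} = \sqrt{1352569 + 3347379} = \sqrt{4699948} = 2 \sqrt{1174987}$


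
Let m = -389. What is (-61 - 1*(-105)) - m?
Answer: 433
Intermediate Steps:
(-61 - 1*(-105)) - m = (-61 - 1*(-105)) - 1*(-389) = (-61 + 105) + 389 = 44 + 389 = 433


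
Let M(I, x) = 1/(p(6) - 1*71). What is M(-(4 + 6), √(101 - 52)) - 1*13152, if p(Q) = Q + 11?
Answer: -710209/54 ≈ -13152.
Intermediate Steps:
p(Q) = 11 + Q
M(I, x) = -1/54 (M(I, x) = 1/((11 + 6) - 1*71) = 1/(17 - 71) = 1/(-54) = -1/54)
M(-(4 + 6), √(101 - 52)) - 1*13152 = -1/54 - 1*13152 = -1/54 - 13152 = -710209/54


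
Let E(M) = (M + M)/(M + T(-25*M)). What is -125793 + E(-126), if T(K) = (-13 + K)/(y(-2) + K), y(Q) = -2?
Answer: -49500135927/393511 ≈ -1.2579e+5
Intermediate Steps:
T(K) = (-13 + K)/(-2 + K)
E(M) = 2*M/(M + (-13 - 25*M)/(-2 - 25*M)) (E(M) = (M + M)/(M + (-13 - 25*M)/(-2 - 25*M)) = (2*M)/(M + (-13 - 25*M)/(-2 - 25*M)) = 2*M/(M + (-13 - 25*M)/(-2 - 25*M)))
-125793 + E(-126) = -125793 + 2*(-126)*(2 + 25*(-126))/(13 + 25*(-126)² + 27*(-126)) = -125793 + 2*(-126)*(2 - 3150)/(13 + 25*15876 - 3402) = -125793 + 2*(-126)*(-3148)/(13 + 396900 - 3402) = -125793 + 2*(-126)*(-3148)/393511 = -125793 + 2*(-126)*(1/393511)*(-3148) = -125793 + 793296/393511 = -49500135927/393511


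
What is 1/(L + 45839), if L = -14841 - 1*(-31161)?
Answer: 1/62159 ≈ 1.6088e-5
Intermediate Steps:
L = 16320 (L = -14841 + 31161 = 16320)
1/(L + 45839) = 1/(16320 + 45839) = 1/62159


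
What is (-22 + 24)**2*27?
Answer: 108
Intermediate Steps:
(-22 + 24)**2*27 = 2**2*27 = 4*27 = 108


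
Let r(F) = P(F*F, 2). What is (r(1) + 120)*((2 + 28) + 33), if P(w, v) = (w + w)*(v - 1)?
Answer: 7686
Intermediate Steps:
P(w, v) = 2*w*(-1 + v) (P(w, v) = (2*w)*(-1 + v) = 2*w*(-1 + v))
r(F) = 2*F² (r(F) = 2*(F*F)*(-1 + 2) = 2*F²*1 = 2*F²)
(r(1) + 120)*((2 + 28) + 33) = (2*1² + 120)*((2 + 28) + 33) = (2*1 + 120)*(30 + 33) = (2 + 120)*63 = 122*63 = 7686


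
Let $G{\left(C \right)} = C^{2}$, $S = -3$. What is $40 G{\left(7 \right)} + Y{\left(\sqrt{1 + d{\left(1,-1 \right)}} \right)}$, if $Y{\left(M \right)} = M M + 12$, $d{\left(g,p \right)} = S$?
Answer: $1970$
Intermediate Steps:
$d{\left(g,p \right)} = -3$
$Y{\left(M \right)} = 12 + M^{2}$ ($Y{\left(M \right)} = M^{2} + 12 = 12 + M^{2}$)
$40 G{\left(7 \right)} + Y{\left(\sqrt{1 + d{\left(1,-1 \right)}} \right)} = 40 \cdot 7^{2} + \left(12 + \left(\sqrt{1 - 3}\right)^{2}\right) = 40 \cdot 49 + \left(12 + \left(\sqrt{-2}\right)^{2}\right) = 1960 + \left(12 + \left(i \sqrt{2}\right)^{2}\right) = 1960 + \left(12 - 2\right) = 1960 + 10 = 1970$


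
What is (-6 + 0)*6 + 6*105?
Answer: 594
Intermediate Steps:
(-6 + 0)*6 + 6*105 = -6*6 + 630 = -36 + 630 = 594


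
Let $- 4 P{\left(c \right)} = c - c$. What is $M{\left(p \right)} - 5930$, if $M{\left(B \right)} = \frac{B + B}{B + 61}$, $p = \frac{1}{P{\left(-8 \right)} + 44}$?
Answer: $- \frac{15922048}{2685} \approx -5930.0$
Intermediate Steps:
$P{\left(c \right)} = 0$ ($P{\left(c \right)} = - \frac{c - c}{4} = \left(- \frac{1}{4}\right) 0 = 0$)
$p = \frac{1}{44}$ ($p = \frac{1}{0 + 44} = \frac{1}{44} \approx 0.022727$)
$M{\left(B \right)} = \frac{2 B}{61 + B}$
$M{\left(p \right)} - 5930 = 2 \cdot \frac{1}{44} \frac{1}{61 + \frac{1}{44}} - 5930 = 2 \cdot \frac{1}{44} \frac{1}{\frac{2685}{44}} - 5930 = 2 \cdot \frac{1}{44} \cdot \frac{44}{2685} - 5930 = \frac{2}{2685} - 5930 = - \frac{15922048}{2685}$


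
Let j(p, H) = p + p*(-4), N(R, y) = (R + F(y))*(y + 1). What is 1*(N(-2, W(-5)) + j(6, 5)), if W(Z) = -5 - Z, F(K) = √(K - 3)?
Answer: -20 + I*√3 ≈ -20.0 + 1.732*I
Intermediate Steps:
F(K) = √(-3 + K)
N(R, y) = (1 + y)*(R + √(-3 + y)) (N(R, y) = (R + √(-3 + y))*(y + 1) = (R + √(-3 + y))*(1 + y) = (1 + y)*(R + √(-3 + y)))
j(p, H) = -3*p (j(p, H) = p - 4*p = -3*p)
1*(N(-2, W(-5)) + j(6, 5)) = 1*((-2 + √(-3 + (-5 - 1*(-5))) - 2*(-5 - 1*(-5)) + (-5 - 1*(-5))*√(-3 + (-5 - 1*(-5)))) - 3*6) = 1*((-2 + √(-3 + (-5 + 5)) - 2*(-5 + 5) + (-5 + 5)*√(-3 + (-5 + 5))) - 18) = 1*((-2 + √(-3 + 0) - 2*0 + 0*√(-3 + 0)) - 18) = 1*((-2 + √(-3) + 0 + 0*√(-3)) - 18) = 1*((-2 + I*√3 + 0 + 0*(I*√3)) - 18) = 1*((-2 + I*√3 + 0 + 0) - 18) = 1*((-2 + I*√3) - 18) = 1*(-20 + I*√3) = -20 + I*√3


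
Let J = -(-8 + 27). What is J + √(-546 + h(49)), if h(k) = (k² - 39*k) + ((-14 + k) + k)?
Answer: -19 + 2*√7 ≈ -13.708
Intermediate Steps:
h(k) = -14 + k² - 37*k (h(k) = (k² - 39*k) + (-14 + 2*k) = -14 + k² - 37*k)
J = -19 (J = -1*19 = -19)
J + √(-546 + h(49)) = -19 + √(-546 + (-14 + 49² - 37*49)) = -19 + √(-546 + (-14 + 2401 - 1813)) = -19 + √(-546 + 574) = -19 + √28 = -19 + 2*√7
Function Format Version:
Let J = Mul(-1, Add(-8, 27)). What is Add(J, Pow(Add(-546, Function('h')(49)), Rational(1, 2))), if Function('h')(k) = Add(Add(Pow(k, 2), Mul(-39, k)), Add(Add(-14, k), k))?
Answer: Add(-19, Mul(2, Pow(7, Rational(1, 2)))) ≈ -13.708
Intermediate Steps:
Function('h')(k) = Add(-14, Pow(k, 2), Mul(-37, k)) (Function('h')(k) = Add(Add(Pow(k, 2), Mul(-39, k)), Add(-14, Mul(2, k))) = Add(-14, Pow(k, 2), Mul(-37, k)))
J = -19 (J = Mul(-1, 19) = -19)
Add(J, Pow(Add(-546, Function('h')(49)), Rational(1, 2))) = Add(-19, Pow(Add(-546, Add(-14, Pow(49, 2), Mul(-37, 49))), Rational(1, 2))) = Add(-19, Pow(Add(-546, Add(-14, 2401, -1813)), Rational(1, 2))) = Add(-19, Pow(Add(-546, 574), Rational(1, 2))) = Add(-19, Pow(28, Rational(1, 2))) = Add(-19, Mul(2, Pow(7, Rational(1, 2))))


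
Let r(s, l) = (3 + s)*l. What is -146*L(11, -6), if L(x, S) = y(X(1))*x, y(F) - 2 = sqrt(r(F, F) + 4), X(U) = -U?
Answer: -3212 - 1606*sqrt(2) ≈ -5483.2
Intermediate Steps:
r(s, l) = l*(3 + s)
y(F) = 2 + sqrt(4 + F*(3 + F)) (y(F) = 2 + sqrt(F*(3 + F) + 4) = 2 + sqrt(4 + F*(3 + F)))
L(x, S) = x*(2 + sqrt(2)) (L(x, S) = (2 + sqrt(4 + (-1*1)*(3 - 1*1)))*x = (2 + sqrt(4 - (3 - 1)))*x = (2 + sqrt(4 - 1*2))*x = (2 + sqrt(4 - 2))*x = (2 + sqrt(2))*x = x*(2 + sqrt(2)))
-146*L(11, -6) = -1606*(2 + sqrt(2)) = -146*(22 + 11*sqrt(2)) = -3212 - 1606*sqrt(2)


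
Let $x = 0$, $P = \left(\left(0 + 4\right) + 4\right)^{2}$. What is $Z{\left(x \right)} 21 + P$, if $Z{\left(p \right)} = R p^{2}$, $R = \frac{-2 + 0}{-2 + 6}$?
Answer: $64$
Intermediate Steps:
$P = 64$ ($P = \left(4 + 4\right)^{2} = 8^{2} = 64$)
$R = - \frac{1}{2}$ ($R = - \frac{2}{4} = \left(-2\right) \frac{1}{4} = - \frac{1}{2} \approx -0.5$)
$Z{\left(p \right)} = - \frac{p^{2}}{2}$
$Z{\left(x \right)} 21 + P = - \frac{0^{2}}{2} \cdot 21 + 64 = \left(- \frac{1}{2}\right) 0 \cdot 21 + 64 = 0 \cdot 21 + 64 = 0 + 64 = 64$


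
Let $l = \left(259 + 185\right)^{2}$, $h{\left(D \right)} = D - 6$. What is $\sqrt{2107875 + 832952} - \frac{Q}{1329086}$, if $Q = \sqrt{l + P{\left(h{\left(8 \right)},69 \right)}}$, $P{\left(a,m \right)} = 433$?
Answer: $\sqrt{2940827} - \frac{\sqrt{197569}}{1329086} \approx 1714.9$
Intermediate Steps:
$h{\left(D \right)} = -6 + D$ ($h{\left(D \right)} = D - 6 = -6 + D$)
$l = 197136$ ($l = 444^{2} = 197136$)
$Q = \sqrt{197569}$ ($Q = \sqrt{197136 + 433} = \sqrt{197569} \approx 444.49$)
$\sqrt{2107875 + 832952} - \frac{Q}{1329086} = \sqrt{2107875 + 832952} - \frac{\sqrt{197569}}{1329086} = \sqrt{2940827} - \sqrt{197569} \cdot \frac{1}{1329086} = \sqrt{2940827} - \frac{\sqrt{197569}}{1329086}$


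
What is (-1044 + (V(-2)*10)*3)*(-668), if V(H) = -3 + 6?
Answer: 637272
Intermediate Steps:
V(H) = 3
(-1044 + (V(-2)*10)*3)*(-668) = (-1044 + (3*10)*3)*(-668) = (-1044 + 30*3)*(-668) = (-1044 + 90)*(-668) = -954*(-668) = 637272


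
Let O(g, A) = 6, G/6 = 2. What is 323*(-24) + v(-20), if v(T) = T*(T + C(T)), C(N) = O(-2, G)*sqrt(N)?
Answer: -7352 - 240*I*sqrt(5) ≈ -7352.0 - 536.66*I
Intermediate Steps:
G = 12 (G = 6*2 = 12)
C(N) = 6*sqrt(N)
v(T) = T*(T + 6*sqrt(T))
323*(-24) + v(-20) = 323*(-24) - 20*(-20 + 6*sqrt(-20)) = -7752 - 20*(-20 + 6*(2*I*sqrt(5))) = -7752 - 20*(-20 + 12*I*sqrt(5)) = -7752 + (400 - 240*I*sqrt(5)) = -7352 - 240*I*sqrt(5)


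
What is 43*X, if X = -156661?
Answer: -6736423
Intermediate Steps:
43*X = 43*(-156661) = -6736423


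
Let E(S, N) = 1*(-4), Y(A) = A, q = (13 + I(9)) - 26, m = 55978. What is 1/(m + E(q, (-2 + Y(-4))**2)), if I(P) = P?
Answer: 1/55974 ≈ 1.7865e-5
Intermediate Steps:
q = -4 (q = (13 + 9) - 26 = 22 - 26 = -4)
E(S, N) = -4
1/(m + E(q, (-2 + Y(-4))**2)) = 1/(55978 - 4) = 1/55974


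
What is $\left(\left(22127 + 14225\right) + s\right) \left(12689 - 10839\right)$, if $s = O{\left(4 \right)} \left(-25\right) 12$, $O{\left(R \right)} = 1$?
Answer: $66696200$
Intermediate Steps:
$s = -300$ ($s = 1 \left(-25\right) 12 = \left(-25\right) 12 = -300$)
$\left(\left(22127 + 14225\right) + s\right) \left(12689 - 10839\right) = \left(\left(22127 + 14225\right) - 300\right) \left(12689 - 10839\right) = \left(36352 - 300\right) \left(12689 + \left(-18924 + 8085\right)\right) = 36052 \left(12689 - 10839\right) = 36052 \cdot 1850 = 66696200$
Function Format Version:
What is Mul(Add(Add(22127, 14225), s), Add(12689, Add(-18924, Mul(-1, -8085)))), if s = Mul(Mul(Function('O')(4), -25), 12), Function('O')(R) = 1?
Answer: 66696200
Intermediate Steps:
s = -300 (s = Mul(Mul(1, -25), 12) = Mul(-25, 12) = -300)
Mul(Add(Add(22127, 14225), s), Add(12689, Add(-18924, Mul(-1, -8085)))) = Mul(Add(Add(22127, 14225), -300), Add(12689, Add(-18924, Mul(-1, -8085)))) = Mul(Add(36352, -300), Add(12689, Add(-18924, 8085))) = Mul(36052, Add(12689, -10839)) = Mul(36052, 1850) = 66696200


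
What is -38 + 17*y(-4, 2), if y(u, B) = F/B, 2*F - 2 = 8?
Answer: 9/2 ≈ 4.5000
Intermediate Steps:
F = 5 (F = 1 + (1/2)*8 = 1 + 4 = 5)
y(u, B) = 5/B
-38 + 17*y(-4, 2) = -38 + 17*(5/2) = -38 + 85/2 = 9/2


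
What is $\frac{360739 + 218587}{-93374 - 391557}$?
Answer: $- \frac{579326}{484931} \approx -1.1947$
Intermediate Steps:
$\frac{360739 + 218587}{-93374 - 391557} = \frac{579326}{-484931} = 579326 \left(- \frac{1}{484931}\right) = - \frac{579326}{484931}$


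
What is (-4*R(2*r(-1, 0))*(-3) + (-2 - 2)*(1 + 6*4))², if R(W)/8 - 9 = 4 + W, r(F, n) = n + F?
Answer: 913936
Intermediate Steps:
r(F, n) = F + n
R(W) = 104 + 8*W (R(W) = 72 + 8*(4 + W) = 72 + (32 + 8*W) = 104 + 8*W)
(-4*R(2*r(-1, 0))*(-3) + (-2 - 2)*(1 + 6*4))² = (-4*(104 + 8*(2*(-1 + 0)))*(-3) + (-2 - 2)*(1 + 6*4))² = (-4*(104 + 8*(2*(-1)))*(-3) - 4*(1 + 24))² = (-4*(104 + 8*(-2))*(-3) - 4*25)² = (-4*(104 - 16)*(-3) - 100)² = (-4*88*(-3) - 100)² = (-352*(-3) - 100)² = (1056 - 100)² = 956² = 913936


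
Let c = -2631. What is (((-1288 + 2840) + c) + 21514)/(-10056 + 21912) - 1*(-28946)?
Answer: 343204211/11856 ≈ 28948.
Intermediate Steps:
(((-1288 + 2840) + c) + 21514)/(-10056 + 21912) - 1*(-28946) = (((-1288 + 2840) - 2631) + 21514)/(-10056 + 21912) - 1*(-28946) = ((1552 - 2631) + 21514)/11856 + 28946 = (-1079 + 21514)*(1/11856) + 28946 = 20435*(1/11856) + 28946 = 20435/11856 + 28946 = 343204211/11856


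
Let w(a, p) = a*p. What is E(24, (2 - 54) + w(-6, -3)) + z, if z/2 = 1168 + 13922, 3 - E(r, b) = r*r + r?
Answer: 29583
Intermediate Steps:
E(r, b) = 3 - r - r² (E(r, b) = 3 - (r*r + r) = 3 - (r² + r) = 3 - (r + r²) = 3 + (-r - r²) = 3 - r - r²)
z = 30180 (z = 2*(1168 + 13922) = 2*15090 = 30180)
E(24, (2 - 54) + w(-6, -3)) + z = (3 - 1*24 - 1*24²) + 30180 = (3 - 24 - 1*576) + 30180 = (3 - 24 - 576) + 30180 = -597 + 30180 = 29583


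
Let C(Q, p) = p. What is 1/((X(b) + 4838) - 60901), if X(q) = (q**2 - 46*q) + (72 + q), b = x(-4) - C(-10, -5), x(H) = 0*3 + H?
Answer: -1/56035 ≈ -1.7846e-5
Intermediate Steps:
x(H) = H (x(H) = 0 + H = H)
b = 1 (b = -4 - 1*(-5) = -4 + 5 = 1)
X(q) = 72 + q**2 - 45*q
1/((X(b) + 4838) - 60901) = 1/(((72 + 1**2 - 45*1) + 4838) - 60901) = 1/(((72 + 1 - 45) + 4838) - 60901) = 1/((28 + 4838) - 60901) = 1/(4866 - 60901) = 1/(-56035) = -1/56035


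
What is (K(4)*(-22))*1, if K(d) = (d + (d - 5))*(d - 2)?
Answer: -132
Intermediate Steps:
K(d) = (-5 + 2*d)*(-2 + d) (K(d) = (d + (-5 + d))*(-2 + d) = (-5 + 2*d)*(-2 + d))
(K(4)*(-22))*1 = ((10 - 9*4 + 2*4**2)*(-22))*1 = ((10 - 36 + 2*16)*(-22))*1 = ((10 - 36 + 32)*(-22))*1 = (6*(-22))*1 = -132*1 = -132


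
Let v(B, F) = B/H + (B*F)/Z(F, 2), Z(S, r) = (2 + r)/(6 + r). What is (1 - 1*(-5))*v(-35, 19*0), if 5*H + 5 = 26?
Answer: -50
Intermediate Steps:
Z(S, r) = (2 + r)/(6 + r)
H = 21/5 (H = -1 + (1/5)*26 = -1 + 26/5 = 21/5 ≈ 4.2000)
v(B, F) = 5*B/21 + 2*B*F (v(B, F) = B/(21/5) + (B*F)/(((2 + 2)/(6 + 2))) = B*(5/21) + (B*F)/((4/8)) = 5*B/21 + (B*F)/(((1/8)*4)) = 5*B/21 + (B*F)/(1/2) = 5*B/21 + (B*F)*2 = 5*B/21 + 2*B*F)
(1 - 1*(-5))*v(-35, 19*0) = (1 - 1*(-5))*((1/21)*(-35)*(5 + 42*(19*0))) = (1 + 5)*((1/21)*(-35)*(5 + 42*0)) = 6*((1/21)*(-35)*(5 + 0)) = 6*((1/21)*(-35)*5) = 6*(-25/3) = -50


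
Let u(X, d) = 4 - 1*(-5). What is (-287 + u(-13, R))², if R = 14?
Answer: 77284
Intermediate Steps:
u(X, d) = 9 (u(X, d) = 4 + 5 = 9)
(-287 + u(-13, R))² = (-287 + 9)² = (-278)² = 77284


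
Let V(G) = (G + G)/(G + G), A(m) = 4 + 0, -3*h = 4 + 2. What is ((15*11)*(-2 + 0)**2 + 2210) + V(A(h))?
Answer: 2871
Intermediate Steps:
h = -2 (h = -(4 + 2)/3 = -1/3*6 = -2)
A(m) = 4
V(G) = 1 (V(G) = (2*G)/((2*G)) = (2*G)*(1/(2*G)) = 1)
((15*11)*(-2 + 0)**2 + 2210) + V(A(h)) = ((15*11)*(-2 + 0)**2 + 2210) + 1 = (165*(-2)**2 + 2210) + 1 = (165*4 + 2210) + 1 = (660 + 2210) + 1 = 2870 + 1 = 2871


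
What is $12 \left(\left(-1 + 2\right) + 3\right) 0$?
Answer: $0$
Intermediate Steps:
$12 \left(\left(-1 + 2\right) + 3\right) 0 = 12 \left(1 + 3\right) 0 = 12 \cdot 4 \cdot 0 = 48 \cdot 0 = 0$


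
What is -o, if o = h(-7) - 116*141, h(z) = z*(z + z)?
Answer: 16258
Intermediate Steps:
h(z) = 2*z² (h(z) = z*(2*z) = 2*z²)
o = -16258 (o = 2*(-7)² - 116*141 = 2*49 - 16356 = 98 - 16356 = -16258)
-o = -1*(-16258) = 16258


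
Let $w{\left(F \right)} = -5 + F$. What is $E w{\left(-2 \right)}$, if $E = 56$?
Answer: $-392$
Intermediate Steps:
$E w{\left(-2 \right)} = 56 \left(-5 - 2\right) = 56 \left(-7\right) = -392$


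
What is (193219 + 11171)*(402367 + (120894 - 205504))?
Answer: 64946353230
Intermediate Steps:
(193219 + 11171)*(402367 + (120894 - 205504)) = 204390*(402367 - 84610) = 204390*317757 = 64946353230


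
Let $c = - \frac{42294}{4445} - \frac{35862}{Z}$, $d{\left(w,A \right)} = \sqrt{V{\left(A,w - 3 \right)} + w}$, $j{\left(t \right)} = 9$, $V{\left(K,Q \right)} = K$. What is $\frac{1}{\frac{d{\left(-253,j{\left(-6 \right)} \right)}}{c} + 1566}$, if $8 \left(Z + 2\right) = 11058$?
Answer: $\frac{6063217623279165726}{9494999547798795407641} + \frac{218145958678635 i \sqrt{61}}{9494999547798795407641} \approx 0.00063857 + 1.7944 \cdot 10^{-7} i$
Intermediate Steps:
$Z = \frac{5521}{4}$ ($Z = -2 + \frac{1}{8} \cdot 11058 = -2 + \frac{5529}{4} = \frac{5521}{4} \approx 1380.3$)
$d{\left(w,A \right)} = \sqrt{A + w}$
$c = - \frac{124447362}{3505835}$ ($c = - \frac{42294}{4445} - \frac{35862}{\frac{5521}{4}} = \left(-42294\right) \frac{1}{4445} - \frac{143448}{5521} = - \frac{6042}{635} - \frac{143448}{5521} = - \frac{124447362}{3505835} \approx -35.497$)
$\frac{1}{\frac{d{\left(-253,j{\left(-6 \right)} \right)}}{c} + 1566} = \frac{1}{\frac{\sqrt{9 - 253}}{- \frac{124447362}{3505835}} + 1566} = \frac{1}{\sqrt{-244} \left(- \frac{3505835}{124447362}\right) + 1566} = \frac{1}{2 i \sqrt{61} \left(- \frac{3505835}{124447362}\right) + 1566} = \frac{1}{- \frac{3505835 i \sqrt{61}}{62223681} + 1566} = \frac{1}{1566 - \frac{3505835 i \sqrt{61}}{62223681}}$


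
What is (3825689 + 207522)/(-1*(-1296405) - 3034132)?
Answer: -4033211/1737727 ≈ -2.3210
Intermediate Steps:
(3825689 + 207522)/(-1*(-1296405) - 3034132) = 4033211/(1296405 - 3034132) = 4033211/(-1737727) = 4033211*(-1/1737727) = -4033211/1737727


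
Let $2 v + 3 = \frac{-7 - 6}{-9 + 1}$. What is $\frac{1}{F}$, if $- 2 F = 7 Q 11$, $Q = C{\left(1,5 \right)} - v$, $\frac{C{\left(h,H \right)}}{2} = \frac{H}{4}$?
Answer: $- \frac{32}{3927} \approx -0.0081487$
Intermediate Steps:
$C{\left(h,H \right)} = \frac{H}{2}$ ($C{\left(h,H \right)} = 2 \frac{H}{4} = \frac{H}{2}$)
$v = - \frac{11}{16}$ ($v = - \frac{3}{2} + \frac{\left(-7 - 6\right) \frac{1}{-9 + 1}}{2} = - \frac{3}{2} + \frac{\left(-13\right) \frac{1}{-8}}{2} = - \frac{3}{2} + \frac{\left(-13\right) \left(- \frac{1}{8}\right)}{2} = - \frac{3}{2} + \frac{1}{2} \cdot \frac{13}{8} = - \frac{3}{2} + \frac{13}{16} = - \frac{11}{16} \approx -0.6875$)
$Q = \frac{51}{16}$ ($Q = \frac{1}{2} \cdot 5 - - \frac{11}{16} = \frac{5}{2} + \frac{11}{16} = \frac{51}{16} \approx 3.1875$)
$F = - \frac{3927}{32}$ ($F = - \frac{7 \cdot \frac{51}{16} \cdot 11}{2} = - \frac{\frac{357}{16} \cdot 11}{2} = \left(- \frac{1}{2}\right) \frac{3927}{16} = - \frac{3927}{32} \approx -122.72$)
$\frac{1}{F} = \frac{1}{- \frac{3927}{32}} = - \frac{32}{3927}$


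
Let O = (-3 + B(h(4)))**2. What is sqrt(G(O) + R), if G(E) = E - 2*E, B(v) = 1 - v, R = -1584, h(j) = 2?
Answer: 40*I ≈ 40.0*I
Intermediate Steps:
O = 16 (O = (-3 + (1 - 1*2))**2 = (-3 + (1 - 2))**2 = (-3 - 1)**2 = (-4)**2 = 16)
G(E) = -E
sqrt(G(O) + R) = sqrt(-1*16 - 1584) = sqrt(-16 - 1584) = sqrt(-1600) = 40*I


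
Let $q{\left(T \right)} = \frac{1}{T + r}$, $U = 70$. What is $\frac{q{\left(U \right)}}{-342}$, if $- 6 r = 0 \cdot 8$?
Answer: $- \frac{1}{23940} \approx -4.1771 \cdot 10^{-5}$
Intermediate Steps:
$r = 0$ ($r = - \frac{0 \cdot 8}{6} = \left(- \frac{1}{6}\right) 0 = 0$)
$q{\left(T \right)} = \frac{1}{T}$ ($q{\left(T \right)} = \frac{1}{T + 0} = \frac{1}{T}$)
$\frac{q{\left(U \right)}}{-342} = \frac{1}{70 \left(-342\right)} = \frac{1}{70} \left(- \frac{1}{342}\right) = - \frac{1}{23940}$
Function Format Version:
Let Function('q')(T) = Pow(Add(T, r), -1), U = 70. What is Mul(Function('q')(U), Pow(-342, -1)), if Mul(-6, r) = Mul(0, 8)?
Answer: Rational(-1, 23940) ≈ -4.1771e-5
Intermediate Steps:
r = 0 (r = Mul(Rational(-1, 6), Mul(0, 8)) = Mul(Rational(-1, 6), 0) = 0)
Function('q')(T) = Pow(T, -1) (Function('q')(T) = Pow(Add(T, 0), -1) = Pow(T, -1))
Mul(Function('q')(U), Pow(-342, -1)) = Mul(Pow(70, -1), Pow(-342, -1)) = Mul(Rational(1, 70), Rational(-1, 342)) = Rational(-1, 23940)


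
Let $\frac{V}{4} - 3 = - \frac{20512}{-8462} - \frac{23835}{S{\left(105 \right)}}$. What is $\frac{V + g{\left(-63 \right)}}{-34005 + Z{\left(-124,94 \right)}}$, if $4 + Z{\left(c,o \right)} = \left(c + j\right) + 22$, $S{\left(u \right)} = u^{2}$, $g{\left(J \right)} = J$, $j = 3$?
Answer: $\frac{22191233}{15152649540} \approx 0.0014645$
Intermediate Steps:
$V = \frac{5796832}{444255}$ ($V = 12 + 4 \left(- \frac{20512}{-8462} - \frac{23835}{105^{2}}\right) = 12 + 4 \left(\left(-20512\right) \left(- \frac{1}{8462}\right) - \frac{23835}{11025}\right) = 12 + 4 \left(\frac{10256}{4231} - \frac{227}{105}\right) = 12 + 4 \cdot \frac{116443}{444255} = 12 + \frac{465772}{444255} = \frac{5796832}{444255} \approx 13.048$)
$Z{\left(c,o \right)} = 21 + c$ ($Z{\left(c,o \right)} = -4 + \left(\left(c + 3\right) + 22\right) = -4 + \left(\left(3 + c\right) + 22\right) = -4 + \left(25 + c\right) = 21 + c$)
$\frac{V + g{\left(-63 \right)}}{-34005 + Z{\left(-124,94 \right)}} = \frac{\frac{5796832}{444255} - 63}{-34005 + \left(21 - 124\right)} = - \frac{22191233}{444255 \left(-34005 - 103\right)} = - \frac{22191233}{444255 \left(-34108\right)} = \left(- \frac{22191233}{444255}\right) \left(- \frac{1}{34108}\right) = \frac{22191233}{15152649540}$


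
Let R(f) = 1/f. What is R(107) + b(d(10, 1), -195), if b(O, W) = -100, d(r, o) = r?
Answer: -10699/107 ≈ -99.991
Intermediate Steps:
R(107) + b(d(10, 1), -195) = 1/107 - 100 = -10699/107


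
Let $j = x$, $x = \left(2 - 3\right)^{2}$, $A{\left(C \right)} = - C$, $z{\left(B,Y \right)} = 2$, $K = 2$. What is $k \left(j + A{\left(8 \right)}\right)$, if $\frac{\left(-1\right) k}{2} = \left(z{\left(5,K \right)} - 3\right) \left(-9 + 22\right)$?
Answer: $-182$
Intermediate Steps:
$x = 1$ ($x = \left(-1\right)^{2} = 1$)
$k = 26$ ($k = - 2 \left(2 - 3\right) \left(-9 + 22\right) = - 2 \left(\left(-1\right) 13\right) = \left(-2\right) \left(-13\right) = 26$)
$j = 1$
$k \left(j + A{\left(8 \right)}\right) = 26 \left(1 - 8\right) = 26 \left(-7\right) = -182$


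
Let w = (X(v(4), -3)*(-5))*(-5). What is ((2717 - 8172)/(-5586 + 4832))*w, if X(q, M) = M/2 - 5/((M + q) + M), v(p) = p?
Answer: 136375/754 ≈ 180.87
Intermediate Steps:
X(q, M) = M/2 - 5/(q + 2*M) (X(q, M) = M*(1/2) - 5/(q + 2*M) = M/2 - 5/(q + 2*M))
w = 25 (w = (((-5 + (-3)**2 + (1/2)*(-3)*4)/(4 + 2*(-3)))*(-5))*(-5) = (((-5 + 9 - 6)/(4 - 6))*(-5))*(-5) = ((-2/(-2))*(-5))*(-5) = (-1/2*(-2)*(-5))*(-5) = (1*(-5))*(-5) = -5*(-5) = 25)
((2717 - 8172)/(-5586 + 4832))*w = ((2717 - 8172)/(-5586 + 4832))*25 = -5455/(-754)*25 = -5455*(-1/754)*25 = (5455/754)*25 = 136375/754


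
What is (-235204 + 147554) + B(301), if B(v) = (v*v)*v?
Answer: 27183251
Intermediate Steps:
B(v) = v³ (B(v) = v²*v = v³)
(-235204 + 147554) + B(301) = (-235204 + 147554) + 301³ = -87650 + 27270901 = 27183251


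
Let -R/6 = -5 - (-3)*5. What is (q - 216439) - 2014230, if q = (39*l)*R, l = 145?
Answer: -2569969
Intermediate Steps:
R = -60 (R = -6*(-5 - (-3)*5) = -6*(-5 - 3*(-5)) = -6*(-5 + 15) = -6*10 = -60)
q = -339300 (q = (39*145)*(-60) = 5655*(-60) = -339300)
(q - 216439) - 2014230 = (-339300 - 216439) - 2014230 = -555739 - 2014230 = -2569969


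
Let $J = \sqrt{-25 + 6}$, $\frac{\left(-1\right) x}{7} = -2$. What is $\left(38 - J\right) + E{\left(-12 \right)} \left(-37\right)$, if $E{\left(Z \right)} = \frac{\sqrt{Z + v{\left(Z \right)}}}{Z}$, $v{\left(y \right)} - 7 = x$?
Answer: $\frac{189}{4} - i \sqrt{19} \approx 47.25 - 4.3589 i$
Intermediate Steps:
$x = 14$ ($x = \left(-7\right) \left(-2\right) = 14$)
$v{\left(y \right)} = 21$ ($v{\left(y \right)} = 7 + 14 = 21$)
$J = i \sqrt{19}$ ($J = \sqrt{-19} = i \sqrt{19} \approx 4.3589 i$)
$E{\left(Z \right)} = \frac{\sqrt{21 + Z}}{Z}$ ($E{\left(Z \right)} = \frac{\sqrt{Z + 21}}{Z} = \frac{\sqrt{21 + Z}}{Z}$)
$\left(38 - J\right) + E{\left(-12 \right)} \left(-37\right) = \left(38 - i \sqrt{19}\right) + \frac{\sqrt{21 - 12}}{-12} \left(-37\right) = \left(38 - i \sqrt{19}\right) + - \frac{\sqrt{9}}{12} \left(-37\right) = \left(38 - i \sqrt{19}\right) + \left(- \frac{1}{12}\right) 3 \left(-37\right) = \left(38 - i \sqrt{19}\right) - - \frac{37}{4} = \left(38 - i \sqrt{19}\right) + \frac{37}{4} = \frac{189}{4} - i \sqrt{19}$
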